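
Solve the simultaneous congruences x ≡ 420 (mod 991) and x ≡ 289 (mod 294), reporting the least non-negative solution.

191683

Write x = 420 + 991·k. Then 991·k ≡ 289 − 420 ≡ 163 (mod 294).
Need 991⁻¹ mod 294. Extended Euclid on (294, 109):
294 = 2×109 + 76
109 = 1×76 + 33
76 = 2×33 + 10
33 = 3×10 + 3
10 = 3×3 + 1
3 = 3×1 + 0
Back-substitute:
1 = 10 − 3·3
1 = −3·33 + 10·10
1 = 10·76 − 23·33
1 = −23·109 + 33·76
1 = 33·294 − 89·109
991⁻¹ ≡ 205 (mod 294), so k ≡ 205·163 ≡ 193 (mod 294).
x = 420 + 991·193 = 191683.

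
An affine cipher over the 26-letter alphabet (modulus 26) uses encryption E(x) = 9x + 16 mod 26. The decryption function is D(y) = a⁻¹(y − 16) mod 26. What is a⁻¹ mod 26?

3

gcd(26, 9) by repeated division:
26 = 2·9 + 8
9 = 1·8 + 1
8 = 8·1 + 0
The gcd is 1. Working backward:
1 = 9 − 8
1 = −26 + 3·9
So 9·3 ≡ 1 (mod 26).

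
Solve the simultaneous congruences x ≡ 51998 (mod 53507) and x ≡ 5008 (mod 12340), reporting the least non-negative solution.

Write x = 51998 + 53507·k. Then 53507·k ≡ 5008 − 51998 ≡ 2370 (mod 12340).
Need 53507⁻¹ mod 12340. Extended Euclid on (12340, 4147):
12340 = 2×4147 + 4046
4147 = 1×4046 + 101
4046 = 40×101 + 6
101 = 16×6 + 5
6 = 1×5 + 1
5 = 5×1 + 0
Back-substitute:
1 = 6 − 5
1 = −101 + 17·6
1 = 17·4046 − 681·101
1 = −681·4147 + 698·4046
1 = 698·12340 − 2077·4147
53507⁻¹ ≡ 10263 (mod 12340), so k ≡ 10263·2370 ≡ 1170 (mod 12340).
x = 51998 + 53507·1170 = 62655188.

62655188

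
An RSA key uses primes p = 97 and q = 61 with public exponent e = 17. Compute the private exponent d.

2033

φ(n) = (p−1)(q−1) = 96·60 = 5760.
Need d with 17·d ≡ 1 (mod 5760). Apply the extended Euclidean algorithm:
5760 = 338×17 + 14
17 = 1×14 + 3
14 = 4×3 + 2
3 = 1×2 + 1
2 = 2×1 + 0
Back-substitute:
1 = 3 − 2
1 = −14 + 5·3
1 = 5·17 − 6·14
1 = −6·5760 + 2033·17
So 17·2033 ≡ 1 (mod 5760), hence d = 2033.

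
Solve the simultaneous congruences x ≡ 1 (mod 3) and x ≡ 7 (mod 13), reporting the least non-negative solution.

Write x = 1 + 3·k. Then 3·k ≡ 7 − 1 ≡ 6 (mod 13).
Need 3⁻¹ mod 13. Extended Euclid on (13, 3):
13 = 4·3 + 1
3 = 3·1 + 0
Back-substitute:
1 = 13 − 4·3
3⁻¹ ≡ 9 (mod 13), so k ≡ 9·6 ≡ 2 (mod 13).
x = 1 + 3·2 = 7.

7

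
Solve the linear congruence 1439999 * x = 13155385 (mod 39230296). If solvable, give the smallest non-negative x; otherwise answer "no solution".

First find gcd(1439999, 39230296):
39230296 = 27·1439999 + 350323
1439999 = 4·350323 + 38707
350323 = 9·38707 + 1960
38707 = 19·1960 + 1467
1960 = 1·1467 + 493
1467 = 2·493 + 481
493 = 1·481 + 12
481 = 40·12 + 1
12 = 12·1 + 0
gcd = 1, so a unique solution mod 39230296 exists.
Back-substitute for the Bézout coefficients:
1 = 481 − 40·12
1 = −40·493 + 41·481
1 = 41·1467 − 122·493
1 = −122·1960 + 163·1467
1 = 163·38707 − 3219·1960
1 = −3219·350323 + 29134·38707
1 = 29134·1439999 − 119755·350323
1 = −119755·39230296 + 3262519·1439999
So 1439999·(3262519) ≡ 1 (mod 39230296), giving 1439999⁻¹ ≡ 3262519.
x ≡ 1439999⁻¹·13155385 ≡ 3262519·13155385 ≡ 23557791 (mod 39230296).

23557791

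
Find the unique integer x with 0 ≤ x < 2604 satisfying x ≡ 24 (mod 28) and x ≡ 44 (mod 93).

Write x = 24 + 28·k. Then 28·k ≡ 44 − 24 ≡ 20 (mod 93).
Need 28⁻¹ mod 93. Extended Euclid on (93, 28):
93 = 3·28 + 9
28 = 3·9 + 1
9 = 9·1 + 0
Back-substitute:
1 = 28 − 3·9
1 = −3·93 + 10·28
28⁻¹ ≡ 10 (mod 93), so k ≡ 10·20 ≡ 14 (mod 93).
x = 24 + 28·14 = 416.

416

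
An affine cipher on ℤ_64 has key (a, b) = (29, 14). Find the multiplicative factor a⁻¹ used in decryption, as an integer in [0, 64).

gcd(64, 29) by repeated division:
64 = 2*29 + 6
29 = 4*6 + 5
6 = 1*5 + 1
5 = 5*1 + 0
The gcd is 1. Working backward:
1 = 6 − 5
1 = −29 + 5·6
1 = 5·64 − 11·29
So 29·(-11) ≡ 1 (mod 64), and -11 ≡ 53 (mod 64).

53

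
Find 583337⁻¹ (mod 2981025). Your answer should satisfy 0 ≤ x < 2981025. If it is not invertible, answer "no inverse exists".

gcd(2981025, 583337) by repeated division:
2981025 = 5×583337 + 64340
583337 = 9×64340 + 4277
64340 = 15×4277 + 185
4277 = 23×185 + 22
185 = 8×22 + 9
22 = 2×9 + 4
9 = 2×4 + 1
4 = 4×1 + 0
The gcd is 1. Working backward:
1 = 9 − 2·4
1 = −2·22 + 5·9
1 = 5·185 − 42·22
1 = −42·4277 + 971·185
1 = 971·64340 − 14607·4277
1 = −14607·583337 + 132434·64340
1 = 132434·2981025 − 676777·583337
Thus 583337·(-676777) ≡ 1 (mod 2981025); reducing, -676777 mod 2981025 = 2304248.

2304248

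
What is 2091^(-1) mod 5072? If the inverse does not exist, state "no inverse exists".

Extended Euclidean algorithm:
5072 = 2*2091 + 890
2091 = 2*890 + 311
890 = 2*311 + 268
311 = 1*268 + 43
268 = 6*43 + 10
43 = 4*10 + 3
10 = 3*3 + 1
3 = 3*1 + 0
Since gcd(2091, 5072) = 1, back-substitute to write 1 as a combination:
1 = 10 − 3·3
1 = −3·43 + 13·10
1 = 13·268 − 81·43
1 = −81·311 + 94·268
1 = 94·890 − 269·311
1 = −269·2091 + 632·890
1 = 632·5072 − 1533·2091
So 2091·(-1533) ≡ 1 (mod 5072), and -1533 ≡ 3539 (mod 5072).

3539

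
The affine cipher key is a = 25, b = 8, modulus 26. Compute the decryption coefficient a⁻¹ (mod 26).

gcd(26, 25) by repeated division:
26 = 1×25 + 1
25 = 25×1 + 0
gcd = 1, so the inverse exists. Back-substitute:
1 = 26 − 25
Hence 25⁻¹ ≡ -1 ≡ 25 (mod 26).

25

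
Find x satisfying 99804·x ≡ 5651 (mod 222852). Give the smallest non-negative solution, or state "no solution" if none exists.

gcd(99804, 222852):
222852 = 2*99804 + 23244
99804 = 4*23244 + 6828
23244 = 3*6828 + 2760
6828 = 2*2760 + 1308
2760 = 2*1308 + 144
1308 = 9*144 + 12
144 = 12*12 + 0
gcd = 12, but 12 ∤ 5651, so the congruence has no solution.

no solution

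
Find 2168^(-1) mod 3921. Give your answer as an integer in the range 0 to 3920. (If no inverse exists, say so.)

Extended Euclidean algorithm:
3921 = 1*2168 + 1753
2168 = 1*1753 + 415
1753 = 4*415 + 93
415 = 4*93 + 43
93 = 2*43 + 7
43 = 6*7 + 1
7 = 7*1 + 0
The gcd is 1. Working backward:
1 = 43 − 6·7
1 = −6·93 + 13·43
1 = 13·415 − 58·93
1 = −58·1753 + 245·415
1 = 245·2168 − 303·1753
1 = −303·3921 + 548·2168
So 2168·548 ≡ 1 (mod 3921).

548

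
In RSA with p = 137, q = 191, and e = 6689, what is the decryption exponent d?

8209

φ(n) = (p−1)(q−1) = 136·190 = 25840.
Need d with 6689·d ≡ 1 (mod 25840). Apply the extended Euclidean algorithm:
25840 = 3·6689 + 5773
6689 = 1·5773 + 916
5773 = 6·916 + 277
916 = 3·277 + 85
277 = 3·85 + 22
85 = 3·22 + 19
22 = 1·19 + 3
19 = 6·3 + 1
3 = 3·1 + 0
Back-substitute:
1 = 19 − 6·3
1 = −6·22 + 7·19
1 = 7·85 − 27·22
1 = −27·277 + 88·85
1 = 88·916 − 291·277
1 = −291·5773 + 1834·916
1 = 1834·6689 − 2125·5773
1 = −2125·25840 + 8209·6689
So 6689·8209 ≡ 1 (mod 25840), hence d = 8209.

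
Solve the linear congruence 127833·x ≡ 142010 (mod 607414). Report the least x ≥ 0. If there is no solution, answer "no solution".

First find gcd(127833, 607414):
607414 = 4*127833 + 96082
127833 = 1*96082 + 31751
96082 = 3*31751 + 829
31751 = 38*829 + 249
829 = 3*249 + 82
249 = 3*82 + 3
82 = 27*3 + 1
3 = 3*1 + 0
gcd = 1, so a unique solution mod 607414 exists.
Back-substitute for the Bézout coefficients:
1 = 82 − 27·3
1 = −27·249 + 82·82
1 = 82·829 − 273·249
1 = −273·31751 + 10456·829
1 = 10456·96082 − 31641·31751
1 = −31641·127833 + 42097·96082
1 = 42097·607414 − 200029·127833
So 127833·(-200029) ≡ 1 (mod 607414), giving 127833⁻¹ ≡ 407385.
x ≡ 127833⁻¹·142010 ≡ 407385·142010 ≡ 204834 (mod 607414).

204834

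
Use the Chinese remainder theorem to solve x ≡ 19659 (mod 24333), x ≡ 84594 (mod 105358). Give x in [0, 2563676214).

532985358

Write x = 19659 + 24333·k. Then 24333·k ≡ 84594 − 19659 ≡ 64935 (mod 105358).
Need 24333⁻¹ mod 105358. Extended Euclid on (105358, 24333):
105358 = 4×24333 + 8026
24333 = 3×8026 + 255
8026 = 31×255 + 121
255 = 2×121 + 13
121 = 9×13 + 4
13 = 3×4 + 1
4 = 4×1 + 0
Back-substitute:
1 = 13 − 3·4
1 = −3·121 + 28·13
1 = 28·255 − 59·121
1 = −59·8026 + 1857·255
1 = 1857·24333 − 5630·8026
1 = −5630·105358 + 24377·24333
24333⁻¹ ≡ 24377 (mod 105358), so k ≡ 24377·64935 ≡ 21903 (mod 105358).
x = 19659 + 24333·21903 = 532985358.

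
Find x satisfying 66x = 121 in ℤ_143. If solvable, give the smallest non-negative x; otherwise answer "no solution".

First find gcd(66, 143):
143 = 2×66 + 11
66 = 6×11 + 0
gcd = 11 and 11 | 121, so solutions exist. Divide through by 11: 6x ≡ 11 (mod 13).
Now find 6⁻¹ mod 13:
13 = 2·6 + 1
6 = 6·1 + 0
Back-substitute:
1 = 13 − 2·6
So 6·(-2) ≡ 1 (mod 13), i.e. 6⁻¹ ≡ 11.
Then x ≡ 11·11 ≡ 4 (mod 13); the smallest non-negative solution is x = 4.

4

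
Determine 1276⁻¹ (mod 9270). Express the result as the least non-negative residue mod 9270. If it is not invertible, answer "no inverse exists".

no inverse exists

Compute gcd(1276, 9270):
9270 = 7×1276 + 338
1276 = 3×338 + 262
338 = 1×262 + 76
262 = 3×76 + 34
76 = 2×34 + 8
34 = 4×8 + 2
8 = 4×2 + 0
Since gcd = 2 > 1, 1276 is not a unit mod 9270.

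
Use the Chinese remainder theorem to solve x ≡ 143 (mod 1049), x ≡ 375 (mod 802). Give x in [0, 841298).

Write x = 143 + 1049·k. Then 1049·k ≡ 375 − 143 ≡ 232 (mod 802).
Need 1049⁻¹ mod 802. Extended Euclid on (802, 247):
802 = 3×247 + 61
247 = 4×61 + 3
61 = 20×3 + 1
3 = 3×1 + 0
Back-substitute:
1 = 61 − 20·3
1 = −20·247 + 81·61
1 = 81·802 − 263·247
1049⁻¹ ≡ 539 (mod 802), so k ≡ 539·232 ≡ 738 (mod 802).
x = 143 + 1049·738 = 774305.

774305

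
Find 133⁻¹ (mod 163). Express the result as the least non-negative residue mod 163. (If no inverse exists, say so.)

38

Apply the Euclidean algorithm to 163 and 133:
163 = 1×133 + 30
133 = 4×30 + 13
30 = 2×13 + 4
13 = 3×4 + 1
4 = 4×1 + 0
Since gcd(133, 163) = 1, back-substitute to write 1 as a combination:
1 = 13 − 3·4
1 = −3·30 + 7·13
1 = 7·133 − 31·30
1 = −31·163 + 38·133
So 133·38 ≡ 1 (mod 163).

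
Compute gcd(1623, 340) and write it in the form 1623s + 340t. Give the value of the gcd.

1

Repeated division:
1623 = 4×340 + 263
340 = 1×263 + 77
263 = 3×77 + 32
77 = 2×32 + 13
32 = 2×13 + 6
13 = 2×6 + 1
6 = 6×1 + 0
gcd(1623, 340) = 1.
Express as a combination:
1 = 13 − 2·6
1 = −2·32 + 5·13
1 = 5·77 − 12·32
1 = −12·263 + 41·77
1 = 41·340 − 53·263
1 = −53·1623 + 253·340
So 1 = (-53)·1623 + (253)·340.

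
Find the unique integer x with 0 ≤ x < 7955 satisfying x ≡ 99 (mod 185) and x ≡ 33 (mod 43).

5279

Write x = 99 + 185·k. Then 185·k ≡ 33 − 99 ≡ 20 (mod 43).
Need 185⁻¹ mod 43. Extended Euclid on (43, 13):
43 = 3·13 + 4
13 = 3·4 + 1
4 = 4·1 + 0
Back-substitute:
1 = 13 − 3·4
1 = −3·43 + 10·13
185⁻¹ ≡ 10 (mod 43), so k ≡ 10·20 ≡ 28 (mod 43).
x = 99 + 185·28 = 5279.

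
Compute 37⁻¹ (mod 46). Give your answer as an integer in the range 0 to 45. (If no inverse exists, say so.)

5

Apply the Euclidean algorithm to 46 and 37:
46 = 1×37 + 9
37 = 4×9 + 1
9 = 9×1 + 0
Since gcd(37, 46) = 1, back-substitute to write 1 as a combination:
1 = 37 − 4·9
1 = −4·46 + 5·37
So 37·5 ≡ 1 (mod 46).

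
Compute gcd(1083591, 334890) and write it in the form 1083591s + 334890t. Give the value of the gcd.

9

Repeated division:
1083591 = 3*334890 + 78921
334890 = 4*78921 + 19206
78921 = 4*19206 + 2097
19206 = 9*2097 + 333
2097 = 6*333 + 99
333 = 3*99 + 36
99 = 2*36 + 27
36 = 1*27 + 9
27 = 3*9 + 0
gcd(1083591, 334890) = 9.
Back-substituting:
9 = 36 − 27
9 = −99 + 3·36
9 = 3·333 − 10·99
9 = −10·2097 + 63·333
9 = 63·19206 − 577·2097
9 = −577·78921 + 2371·19206
9 = 2371·334890 − 10061·78921
9 = −10061·1083591 + 32554·334890
So 9 = (-10061)·1083591 + (32554)·334890.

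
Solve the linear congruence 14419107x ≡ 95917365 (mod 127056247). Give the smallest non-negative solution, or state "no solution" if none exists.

93417245

First find gcd(14419107, 127056247):
127056247 = 8*14419107 + 11703391
14419107 = 1*11703391 + 2715716
11703391 = 4*2715716 + 840527
2715716 = 3*840527 + 194135
840527 = 4*194135 + 63987
194135 = 3*63987 + 2174
63987 = 29*2174 + 941
2174 = 2*941 + 292
941 = 3*292 + 65
292 = 4*65 + 32
65 = 2*32 + 1
32 = 32*1 + 0
gcd = 1, so a unique solution mod 127056247 exists.
Back-substitute for the Bézout coefficients:
1 = 65 − 2·32
1 = −2·292 + 9·65
1 = 9·941 − 29·292
1 = −29·2174 + 67·941
1 = 67·63987 − 1972·2174
1 = −1972·194135 + 5983·63987
1 = 5983·840527 − 25904·194135
1 = −25904·2715716 + 83695·840527
1 = 83695·11703391 − 360684·2715716
1 = −360684·14419107 + 444379·11703391
1 = 444379·127056247 − 3915716·14419107
So 14419107·(-3915716) ≡ 1 (mod 127056247), giving 14419107⁻¹ ≡ 123140531.
x ≡ 14419107⁻¹·95917365 ≡ 123140531·95917365 ≡ 93417245 (mod 127056247).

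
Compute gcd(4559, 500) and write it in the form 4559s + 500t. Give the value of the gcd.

Repeated division:
4559 = 9×500 + 59
500 = 8×59 + 28
59 = 2×28 + 3
28 = 9×3 + 1
3 = 3×1 + 0
gcd(4559, 500) = 1.
Back-substituting:
1 = 28 − 9·3
1 = −9·59 + 19·28
1 = 19·500 − 161·59
1 = −161·4559 + 1468·500
So 1 = (-161)·4559 + (1468)·500.

1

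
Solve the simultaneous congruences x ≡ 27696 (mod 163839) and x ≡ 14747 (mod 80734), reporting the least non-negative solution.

5120487963

Write x = 27696 + 163839·k. Then 163839·k ≡ 14747 − 27696 ≡ 67785 (mod 80734).
Need 163839⁻¹ mod 80734. Extended Euclid on (80734, 2371):
80734 = 34·2371 + 120
2371 = 19·120 + 91
120 = 1·91 + 29
91 = 3·29 + 4
29 = 7·4 + 1
4 = 4·1 + 0
Back-substitute:
1 = 29 − 7·4
1 = −7·91 + 22·29
1 = 22·120 − 29·91
1 = −29·2371 + 573·120
1 = 573·80734 − 19511·2371
163839⁻¹ ≡ 61223 (mod 80734), so k ≡ 61223·67785 ≡ 31253 (mod 80734).
x = 27696 + 163839·31253 = 5120487963.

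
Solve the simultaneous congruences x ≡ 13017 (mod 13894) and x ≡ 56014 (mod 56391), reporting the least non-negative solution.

Write x = 13017 + 13894·k. Then 13894·k ≡ 56014 − 13017 ≡ 42997 (mod 56391).
Need 13894⁻¹ mod 56391. Extended Euclid on (56391, 13894):
56391 = 4×13894 + 815
13894 = 17×815 + 39
815 = 20×39 + 35
39 = 1×35 + 4
35 = 8×4 + 3
4 = 1×3 + 1
3 = 3×1 + 0
Back-substitute:
1 = 4 − 3
1 = −35 + 9·4
1 = 9·39 − 10·35
1 = −10·815 + 209·39
1 = 209·13894 − 3563·815
1 = −3563·56391 + 14461·13894
13894⁻¹ ≡ 14461 (mod 56391), so k ≡ 14461·42997 ≡ 12451 (mod 56391).
x = 13017 + 13894·12451 = 173007211.

173007211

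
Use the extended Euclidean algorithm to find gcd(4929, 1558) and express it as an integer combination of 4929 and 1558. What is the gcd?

Apply Euclid's algorithm to 4929 and 1558:
4929 = 3·1558 + 255
1558 = 6·255 + 28
255 = 9·28 + 3
28 = 9·3 + 1
3 = 3·1 + 0
gcd(4929, 1558) = 1.
Back-substituting:
1 = 28 − 9·3
1 = −9·255 + 82·28
1 = 82·1558 − 501·255
1 = −501·4929 + 1585·1558
So 1 = (-501)·4929 + (1585)·1558.

1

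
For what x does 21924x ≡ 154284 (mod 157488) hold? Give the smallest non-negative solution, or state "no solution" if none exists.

12111

First find gcd(21924, 157488):
157488 = 7·21924 + 4020
21924 = 5·4020 + 1824
4020 = 2·1824 + 372
1824 = 4·372 + 336
372 = 1·336 + 36
336 = 9·36 + 12
36 = 3·12 + 0
gcd = 12 and 12 | 154284, so solutions exist. Divide through by 12: 1827x ≡ 12857 (mod 13124).
Now find 1827⁻¹ mod 13124:
13124 = 7*1827 + 335
1827 = 5*335 + 152
335 = 2*152 + 31
152 = 4*31 + 28
31 = 1*28 + 3
28 = 9*3 + 1
3 = 3*1 + 0
Back-substitute:
1 = 28 − 9·3
1 = −9·31 + 10·28
1 = 10·152 − 49·31
1 = −49·335 + 108·152
1 = 108·1827 − 589·335
1 = −589·13124 + 4231·1827
So 1827⁻¹ ≡ 4231 (mod 13124).
Then x ≡ 4231·12857 ≡ 12111 (mod 13124); the smallest non-negative solution is x = 12111.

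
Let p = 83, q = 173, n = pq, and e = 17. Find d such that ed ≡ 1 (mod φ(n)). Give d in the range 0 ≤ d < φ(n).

φ(n) = (p−1)(q−1) = 82·172 = 14104.
Need d with 17·d ≡ 1 (mod 14104). Apply the extended Euclidean algorithm:
14104 = 829*17 + 11
17 = 1*11 + 6
11 = 1*6 + 5
6 = 1*5 + 1
5 = 5*1 + 0
Back-substitute:
1 = 6 − 5
1 = −11 + 2·6
1 = 2·17 − 3·11
1 = −3·14104 + 2489·17
So 17·2489 ≡ 1 (mod 14104), hence d = 2489.

2489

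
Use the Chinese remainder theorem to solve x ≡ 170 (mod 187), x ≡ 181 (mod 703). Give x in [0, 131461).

108443

Write x = 170 + 187·k. Then 187·k ≡ 181 − 170 ≡ 11 (mod 703).
Need 187⁻¹ mod 703. Extended Euclid on (703, 187):
703 = 3×187 + 142
187 = 1×142 + 45
142 = 3×45 + 7
45 = 6×7 + 3
7 = 2×3 + 1
3 = 3×1 + 0
Back-substitute:
1 = 7 − 2·3
1 = −2·45 + 13·7
1 = 13·142 − 41·45
1 = −41·187 + 54·142
1 = 54·703 − 203·187
187⁻¹ ≡ 500 (mod 703), so k ≡ 500·11 ≡ 579 (mod 703).
x = 170 + 187·579 = 108443.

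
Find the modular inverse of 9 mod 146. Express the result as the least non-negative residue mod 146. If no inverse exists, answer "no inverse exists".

Extended Euclidean algorithm:
146 = 16·9 + 2
9 = 4·2 + 1
2 = 2·1 + 0
gcd = 1, so the inverse exists. Back-substitute:
1 = 9 − 4·2
1 = −4·146 + 65·9
So 9·65 ≡ 1 (mod 146).

65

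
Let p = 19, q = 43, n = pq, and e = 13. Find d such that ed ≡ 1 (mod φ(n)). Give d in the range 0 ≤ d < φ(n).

φ(n) = (p−1)(q−1) = 18·42 = 756.
Need d with 13·d ≡ 1 (mod 756). Apply the extended Euclidean algorithm:
756 = 58·13 + 2
13 = 6·2 + 1
2 = 2·1 + 0
Back-substitute:
1 = 13 − 6·2
1 = −6·756 + 349·13
So 13·349 ≡ 1 (mod 756), hence d = 349.

349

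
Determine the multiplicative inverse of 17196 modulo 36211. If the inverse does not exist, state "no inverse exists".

Extended Euclidean algorithm:
36211 = 2·17196 + 1819
17196 = 9·1819 + 825
1819 = 2·825 + 169
825 = 4·169 + 149
169 = 1·149 + 20
149 = 7·20 + 9
20 = 2·9 + 2
9 = 4·2 + 1
2 = 2·1 + 0
The gcd is 1. Working backward:
1 = 9 − 4·2
1 = −4·20 + 9·9
1 = 9·149 − 67·20
1 = −67·169 + 76·149
1 = 76·825 − 371·169
1 = −371·1819 + 818·825
1 = 818·17196 − 7733·1819
1 = −7733·36211 + 16284·17196
So 17196·16284 ≡ 1 (mod 36211).

16284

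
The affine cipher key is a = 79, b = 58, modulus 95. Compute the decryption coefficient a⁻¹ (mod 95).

Extended Euclidean algorithm:
95 = 1*79 + 16
79 = 4*16 + 15
16 = 1*15 + 1
15 = 15*1 + 0
gcd = 1, so the inverse exists. Back-substitute:
1 = 16 − 15
1 = −79 + 5·16
1 = 5·95 − 6·79
Thus 79·(-6) ≡ 1 (mod 95); reducing, -6 mod 95 = 89.

89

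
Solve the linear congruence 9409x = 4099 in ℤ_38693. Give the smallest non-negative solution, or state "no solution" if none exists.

First find gcd(9409, 38693):
38693 = 4·9409 + 1057
9409 = 8·1057 + 953
1057 = 1·953 + 104
953 = 9·104 + 17
104 = 6·17 + 2
17 = 8·2 + 1
2 = 2·1 + 0
gcd = 1, so a unique solution mod 38693 exists.
Back-substitute for the Bézout coefficients:
1 = 17 − 8·2
1 = −8·104 + 49·17
1 = 49·953 − 449·104
1 = −449·1057 + 498·953
1 = 498·9409 − 4433·1057
1 = −4433·38693 + 18230·9409
So 9409·(18230) ≡ 1 (mod 38693), giving 9409⁻¹ ≡ 18230.
x ≡ 9409⁻¹·4099 ≡ 18230·4099 ≡ 8587 (mod 38693).

8587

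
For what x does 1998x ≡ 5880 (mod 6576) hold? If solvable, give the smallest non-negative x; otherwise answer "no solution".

964

First find gcd(1998, 6576):
6576 = 3×1998 + 582
1998 = 3×582 + 252
582 = 2×252 + 78
252 = 3×78 + 18
78 = 4×18 + 6
18 = 3×6 + 0
gcd = 6 and 6 | 5880, so solutions exist. Divide through by 6: 333x ≡ 980 (mod 1096).
Now find 333⁻¹ mod 1096:
1096 = 3·333 + 97
333 = 3·97 + 42
97 = 2·42 + 13
42 = 3·13 + 3
13 = 4·3 + 1
3 = 3·1 + 0
Back-substitute:
1 = 13 − 4·3
1 = −4·42 + 13·13
1 = 13·97 − 30·42
1 = −30·333 + 103·97
1 = 103·1096 − 339·333
So 333·(-339) ≡ 1 (mod 1096), i.e. 333⁻¹ ≡ 757.
Then x ≡ 757·980 ≡ 964 (mod 1096); the smallest non-negative solution is x = 964.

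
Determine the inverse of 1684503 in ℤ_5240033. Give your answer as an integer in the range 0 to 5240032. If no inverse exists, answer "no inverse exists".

3374737

gcd(5240033, 1684503) by repeated division:
5240033 = 3×1684503 + 186524
1684503 = 9×186524 + 5787
186524 = 32×5787 + 1340
5787 = 4×1340 + 427
1340 = 3×427 + 59
427 = 7×59 + 14
59 = 4×14 + 3
14 = 4×3 + 2
3 = 1×2 + 1
2 = 2×1 + 0
Since gcd(1684503, 5240033) = 1, back-substitute to write 1 as a combination:
1 = 3 − 2
1 = −14 + 5·3
1 = 5·59 − 21·14
1 = −21·427 + 152·59
1 = 152·1340 − 477·427
1 = −477·5787 + 2060·1340
1 = 2060·186524 − 66397·5787
1 = −66397·1684503 + 599633·186524
1 = 599633·5240033 − 1865296·1684503
Thus 1684503·(-1865296) ≡ 1 (mod 5240033); reducing, -1865296 mod 5240033 = 3374737.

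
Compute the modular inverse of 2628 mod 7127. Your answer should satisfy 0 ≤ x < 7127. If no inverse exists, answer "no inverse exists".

5470

Run Euclid on (7127, 2628):
7127 = 2*2628 + 1871
2628 = 1*1871 + 757
1871 = 2*757 + 357
757 = 2*357 + 43
357 = 8*43 + 13
43 = 3*13 + 4
13 = 3*4 + 1
4 = 4*1 + 0
gcd = 1, so the inverse exists. Back-substitute:
1 = 13 − 3·4
1 = −3·43 + 10·13
1 = 10·357 − 83·43
1 = −83·757 + 176·357
1 = 176·1871 − 435·757
1 = −435·2628 + 611·1871
1 = 611·7127 − 1657·2628
So 2628·(-1657) ≡ 1 (mod 7127), and -1657 ≡ 5470 (mod 7127).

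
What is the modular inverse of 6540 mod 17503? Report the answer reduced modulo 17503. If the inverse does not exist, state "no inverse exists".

463

Run Euclid on (17503, 6540):
17503 = 2×6540 + 4423
6540 = 1×4423 + 2117
4423 = 2×2117 + 189
2117 = 11×189 + 38
189 = 4×38 + 37
38 = 1×37 + 1
37 = 37×1 + 0
The gcd is 1. Working backward:
1 = 38 − 37
1 = −189 + 5·38
1 = 5·2117 − 56·189
1 = −56·4423 + 117·2117
1 = 117·6540 − 173·4423
1 = −173·17503 + 463·6540
So 6540·463 ≡ 1 (mod 17503).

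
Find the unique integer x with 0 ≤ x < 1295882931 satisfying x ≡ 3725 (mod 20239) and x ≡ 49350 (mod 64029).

1906191

Write x = 3725 + 20239·k. Then 20239·k ≡ 49350 − 3725 ≡ 45625 (mod 64029).
Need 20239⁻¹ mod 64029. Extended Euclid on (64029, 20239):
64029 = 3*20239 + 3312
20239 = 6*3312 + 367
3312 = 9*367 + 9
367 = 40*9 + 7
9 = 1*7 + 2
7 = 3*2 + 1
2 = 2*1 + 0
Back-substitute:
1 = 7 − 3·2
1 = −3·9 + 4·7
1 = 4·367 − 163·9
1 = −163·3312 + 1471·367
1 = 1471·20239 − 8989·3312
1 = −8989·64029 + 28438·20239
20239⁻¹ ≡ 28438 (mod 64029), so k ≡ 28438·45625 ≡ 94 (mod 64029).
x = 3725 + 20239·94 = 1906191.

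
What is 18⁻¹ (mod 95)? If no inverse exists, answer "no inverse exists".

37

Run Euclid on (95, 18):
95 = 5*18 + 5
18 = 3*5 + 3
5 = 1*3 + 2
3 = 1*2 + 1
2 = 2*1 + 0
gcd = 1, so the inverse exists. Back-substitute:
1 = 3 − 2
1 = −5 + 2·3
1 = 2·18 − 7·5
1 = −7·95 + 37·18
So 18·37 ≡ 1 (mod 95).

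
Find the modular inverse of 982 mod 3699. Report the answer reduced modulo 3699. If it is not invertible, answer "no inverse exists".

gcd(3699, 982) by repeated division:
3699 = 3×982 + 753
982 = 1×753 + 229
753 = 3×229 + 66
229 = 3×66 + 31
66 = 2×31 + 4
31 = 7×4 + 3
4 = 1×3 + 1
3 = 3×1 + 0
The gcd is 1. Working backward:
1 = 4 − 3
1 = −31 + 8·4
1 = 8·66 − 17·31
1 = −17·229 + 59·66
1 = 59·753 − 194·229
1 = −194·982 + 253·753
1 = 253·3699 − 953·982
Hence 982⁻¹ ≡ -953 ≡ 2746 (mod 3699).

2746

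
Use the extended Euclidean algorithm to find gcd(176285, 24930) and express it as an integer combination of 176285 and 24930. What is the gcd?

5

Repeated division:
176285 = 7·24930 + 1775
24930 = 14·1775 + 80
1775 = 22·80 + 15
80 = 5·15 + 5
15 = 3·5 + 0
gcd(176285, 24930) = 5.
Back-substituting:
5 = 80 − 5·15
5 = −5·1775 + 111·80
5 = 111·24930 − 1559·1775
5 = −1559·176285 + 11024·24930
So 5 = (-1559)·176285 + (11024)·24930.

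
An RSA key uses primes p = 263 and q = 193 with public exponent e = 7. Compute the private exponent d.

21559

φ(n) = (p−1)(q−1) = 262·192 = 50304.
Need d with 7·d ≡ 1 (mod 50304). Apply the extended Euclidean algorithm:
50304 = 7186·7 + 2
7 = 3·2 + 1
2 = 2·1 + 0
Back-substitute:
1 = 7 − 3·2
1 = −3·50304 + 21559·7
So 7·21559 ≡ 1 (mod 50304), hence d = 21559.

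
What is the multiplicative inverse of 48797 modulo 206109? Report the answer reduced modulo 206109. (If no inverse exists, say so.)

Extended Euclidean algorithm:
206109 = 4*48797 + 10921
48797 = 4*10921 + 5113
10921 = 2*5113 + 695
5113 = 7*695 + 248
695 = 2*248 + 199
248 = 1*199 + 49
199 = 4*49 + 3
49 = 16*3 + 1
3 = 3*1 + 0
The gcd is 1. Working backward:
1 = 49 − 16·3
1 = −16·199 + 65·49
1 = 65·248 − 81·199
1 = −81·695 + 227·248
1 = 227·5113 − 1670·695
1 = −1670·10921 + 3567·5113
1 = 3567·48797 − 15938·10921
1 = −15938·206109 + 67319·48797
So 48797·67319 ≡ 1 (mod 206109).

67319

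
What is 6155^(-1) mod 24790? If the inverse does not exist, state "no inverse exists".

Compute gcd(6155, 24790):
24790 = 4*6155 + 170
6155 = 36*170 + 35
170 = 4*35 + 30
35 = 1*30 + 5
30 = 6*5 + 0
gcd(6155, 24790) = 5 ≠ 1, so 6155 has no multiplicative inverse modulo 24790.

no inverse exists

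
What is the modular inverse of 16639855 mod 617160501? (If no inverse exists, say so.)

Apply the Euclidean algorithm to 617160501 and 16639855:
617160501 = 37*16639855 + 1485866
16639855 = 11*1485866 + 295329
1485866 = 5*295329 + 9221
295329 = 32*9221 + 257
9221 = 35*257 + 226
257 = 1*226 + 31
226 = 7*31 + 9
31 = 3*9 + 4
9 = 2*4 + 1
4 = 4*1 + 0
The gcd is 1. Working backward:
1 = 9 − 2·4
1 = −2·31 + 7·9
1 = 7·226 − 51·31
1 = −51·257 + 58·226
1 = 58·9221 − 2081·257
1 = −2081·295329 + 66650·9221
1 = 66650·1485866 − 335331·295329
1 = −335331·16639855 + 3755291·1485866
1 = 3755291·617160501 − 139281098·16639855
Thus 16639855·(-139281098) ≡ 1 (mod 617160501); reducing, -139281098 mod 617160501 = 477879403.

477879403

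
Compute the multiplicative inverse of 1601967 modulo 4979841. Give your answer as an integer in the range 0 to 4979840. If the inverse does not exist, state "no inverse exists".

Euclidean algorithm on 4979841, 1601967:
4979841 = 3×1601967 + 173940
1601967 = 9×173940 + 36507
173940 = 4×36507 + 27912
36507 = 1×27912 + 8595
27912 = 3×8595 + 2127
8595 = 4×2127 + 87
2127 = 24×87 + 39
87 = 2×39 + 9
39 = 4×9 + 3
9 = 3×3 + 0
gcd(1601967, 4979841) = 3 ≠ 1, so 1601967 has no multiplicative inverse modulo 4979841.

no inverse exists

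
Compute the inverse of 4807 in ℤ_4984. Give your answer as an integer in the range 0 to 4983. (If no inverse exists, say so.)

535

Extended Euclidean algorithm:
4984 = 1×4807 + 177
4807 = 27×177 + 28
177 = 6×28 + 9
28 = 3×9 + 1
9 = 9×1 + 0
Since gcd(4807, 4984) = 1, back-substitute to write 1 as a combination:
1 = 28 − 3·9
1 = −3·177 + 19·28
1 = 19·4807 − 516·177
1 = −516·4984 + 535·4807
So 4807·535 ≡ 1 (mod 4984).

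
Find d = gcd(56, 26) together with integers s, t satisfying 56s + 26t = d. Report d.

Apply Euclid's algorithm to 56 and 26:
56 = 2*26 + 4
26 = 6*4 + 2
4 = 2*2 + 0
gcd(56, 26) = 2.
Express as a combination:
2 = 26 − 6·4
2 = −6·56 + 13·26
So 2 = (-6)·56 + (13)·26.

2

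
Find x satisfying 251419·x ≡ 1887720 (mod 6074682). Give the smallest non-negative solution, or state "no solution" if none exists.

First find gcd(251419, 6074682):
6074682 = 24×251419 + 40626
251419 = 6×40626 + 7663
40626 = 5×7663 + 2311
7663 = 3×2311 + 730
2311 = 3×730 + 121
730 = 6×121 + 4
121 = 30×4 + 1
4 = 4×1 + 0
gcd = 1, so a unique solution mod 6074682 exists.
Back-substitute for the Bézout coefficients:
1 = 121 − 30·4
1 = −30·730 + 181·121
1 = 181·2311 − 573·730
1 = −573·7663 + 1900·2311
1 = 1900·40626 − 10073·7663
1 = −10073·251419 + 62338·40626
1 = 62338·6074682 − 1506185·251419
So 251419·(-1506185) ≡ 1 (mod 6074682), giving 251419⁻¹ ≡ 4568497.
x ≡ 251419⁻¹·1887720 ≡ 4568497·1887720 ≡ 5436582 (mod 6074682).

5436582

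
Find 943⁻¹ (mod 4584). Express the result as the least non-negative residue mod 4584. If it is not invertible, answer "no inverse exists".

175

Extended Euclidean algorithm:
4584 = 4×943 + 812
943 = 1×812 + 131
812 = 6×131 + 26
131 = 5×26 + 1
26 = 26×1 + 0
The gcd is 1. Working backward:
1 = 131 − 5·26
1 = −5·812 + 31·131
1 = 31·943 − 36·812
1 = −36·4584 + 175·943
So 943·175 ≡ 1 (mod 4584).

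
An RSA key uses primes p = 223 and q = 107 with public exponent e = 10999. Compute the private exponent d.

φ(n) = (p−1)(q−1) = 222·106 = 23532.
Need d with 10999·d ≡ 1 (mod 23532). Apply the extended Euclidean algorithm:
23532 = 2*10999 + 1534
10999 = 7*1534 + 261
1534 = 5*261 + 229
261 = 1*229 + 32
229 = 7*32 + 5
32 = 6*5 + 2
5 = 2*2 + 1
2 = 2*1 + 0
Back-substitute:
1 = 5 − 2·2
1 = −2·32 + 13·5
1 = 13·229 − 93·32
1 = −93·261 + 106·229
1 = 106·1534 − 623·261
1 = −623·10999 + 4467·1534
1 = 4467·23532 − 9557·10999
So 10999·(-9557) ≡ 1 (mod 23532), hence d ≡ -9557 ≡ 13975 (mod 23532).

13975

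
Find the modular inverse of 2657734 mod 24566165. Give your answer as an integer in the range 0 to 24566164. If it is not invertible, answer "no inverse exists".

gcd(24566165, 2657734) by repeated division:
24566165 = 9*2657734 + 646559
2657734 = 4*646559 + 71498
646559 = 9*71498 + 3077
71498 = 23*3077 + 727
3077 = 4*727 + 169
727 = 4*169 + 51
169 = 3*51 + 16
51 = 3*16 + 3
16 = 5*3 + 1
3 = 3*1 + 0
gcd = 1, so the inverse exists. Back-substitute:
1 = 16 − 5·3
1 = −5·51 + 16·16
1 = 16·169 − 53·51
1 = −53·727 + 228·169
1 = 228·3077 − 965·727
1 = −965·71498 + 22423·3077
1 = 22423·646559 − 202772·71498
1 = −202772·2657734 + 833511·646559
1 = 833511·24566165 − 7704371·2657734
So 2657734·(-7704371) ≡ 1 (mod 24566165), and -7704371 ≡ 16861794 (mod 24566165).

16861794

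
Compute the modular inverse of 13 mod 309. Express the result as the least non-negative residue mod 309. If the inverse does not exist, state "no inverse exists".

214

Apply the Euclidean algorithm to 309 and 13:
309 = 23*13 + 10
13 = 1*10 + 3
10 = 3*3 + 1
3 = 3*1 + 0
The gcd is 1. Working backward:
1 = 10 − 3·3
1 = −3·13 + 4·10
1 = 4·309 − 95·13
Hence 13⁻¹ ≡ -95 ≡ 214 (mod 309).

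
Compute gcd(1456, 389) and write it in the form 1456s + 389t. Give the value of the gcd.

1

Euclidean algorithm:
1456 = 3×389 + 289
389 = 1×289 + 100
289 = 2×100 + 89
100 = 1×89 + 11
89 = 8×11 + 1
11 = 11×1 + 0
gcd(1456, 389) = 1.
Back-substituting:
1 = 89 − 8·11
1 = −8·100 + 9·89
1 = 9·289 − 26·100
1 = −26·389 + 35·289
1 = 35·1456 − 131·389
So 1 = (35)·1456 + (-131)·389.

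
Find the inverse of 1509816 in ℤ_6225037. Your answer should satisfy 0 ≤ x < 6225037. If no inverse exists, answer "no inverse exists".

Euclidean algorithm on 6225037, 1509816:
6225037 = 4*1509816 + 185773
1509816 = 8*185773 + 23632
185773 = 7*23632 + 20349
23632 = 1*20349 + 3283
20349 = 6*3283 + 651
3283 = 5*651 + 28
651 = 23*28 + 7
28 = 4*7 + 0
The gcd is 7, not 1, hence no inverse exists.

no inverse exists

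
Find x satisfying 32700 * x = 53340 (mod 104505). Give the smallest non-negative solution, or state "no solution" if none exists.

First find gcd(32700, 104505):
104505 = 3·32700 + 6405
32700 = 5·6405 + 675
6405 = 9·675 + 330
675 = 2·330 + 15
330 = 22·15 + 0
gcd = 15 and 15 | 53340, so solutions exist. Divide through by 15: 2180x ≡ 3556 (mod 6967).
Now find 2180⁻¹ mod 6967:
6967 = 3×2180 + 427
2180 = 5×427 + 45
427 = 9×45 + 22
45 = 2×22 + 1
22 = 22×1 + 0
Back-substitute:
1 = 45 − 2·22
1 = −2·427 + 19·45
1 = 19·2180 − 97·427
1 = −97·6967 + 310·2180
So 2180⁻¹ ≡ 310 (mod 6967).
Then x ≡ 310·3556 ≡ 1574 (mod 6967); the smallest non-negative solution is x = 1574.

1574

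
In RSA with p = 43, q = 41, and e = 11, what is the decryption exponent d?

611

φ(n) = (p−1)(q−1) = 42·40 = 1680.
Need d with 11·d ≡ 1 (mod 1680). Apply the extended Euclidean algorithm:
1680 = 152×11 + 8
11 = 1×8 + 3
8 = 2×3 + 2
3 = 1×2 + 1
2 = 2×1 + 0
Back-substitute:
1 = 3 − 2
1 = −8 + 3·3
1 = 3·11 − 4·8
1 = −4·1680 + 611·11
So 11·611 ≡ 1 (mod 1680), hence d = 611.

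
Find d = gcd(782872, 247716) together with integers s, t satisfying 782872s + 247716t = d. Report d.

4

Euclidean algorithm:
782872 = 3*247716 + 39724
247716 = 6*39724 + 9372
39724 = 4*9372 + 2236
9372 = 4*2236 + 428
2236 = 5*428 + 96
428 = 4*96 + 44
96 = 2*44 + 8
44 = 5*8 + 4
8 = 2*4 + 0
gcd(782872, 247716) = 4.
Working backward:
4 = 44 − 5·8
4 = −5·96 + 11·44
4 = 11·428 − 49·96
4 = −49·2236 + 256·428
4 = 256·9372 − 1073·2236
4 = −1073·39724 + 4548·9372
4 = 4548·247716 − 28361·39724
4 = −28361·782872 + 89631·247716
So 4 = (-28361)·782872 + (89631)·247716.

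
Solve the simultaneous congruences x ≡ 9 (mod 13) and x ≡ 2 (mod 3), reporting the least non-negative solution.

35

Write x = 9 + 13·k. Then 13·k ≡ 2 − 9 ≡ 2 (mod 3).
Need 13⁻¹ mod 3. Extended Euclid on (3, 1):
3 = 3·1 + 0
13⁻¹ ≡ 1 (mod 3), so k ≡ 1·2 ≡ 2 (mod 3).
x = 9 + 13·2 = 35.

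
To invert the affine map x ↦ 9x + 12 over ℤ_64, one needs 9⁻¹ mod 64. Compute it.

gcd(64, 9) by repeated division:
64 = 7×9 + 1
9 = 9×1 + 0
gcd = 1, so the inverse exists. Back-substitute:
1 = 64 − 7·9
Hence 9⁻¹ ≡ -7 ≡ 57 (mod 64).

57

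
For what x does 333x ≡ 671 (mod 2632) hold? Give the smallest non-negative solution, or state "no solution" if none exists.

First find gcd(333, 2632):
2632 = 7*333 + 301
333 = 1*301 + 32
301 = 9*32 + 13
32 = 2*13 + 6
13 = 2*6 + 1
6 = 6*1 + 0
gcd = 1, so a unique solution mod 2632 exists.
Back-substitute for the Bézout coefficients:
1 = 13 − 2·6
1 = −2·32 + 5·13
1 = 5·301 − 47·32
1 = −47·333 + 52·301
1 = 52·2632 − 411·333
So 333·(-411) ≡ 1 (mod 2632), giving 333⁻¹ ≡ 2221.
x ≡ 333⁻¹·671 ≡ 2221·671 ≡ 579 (mod 2632).

579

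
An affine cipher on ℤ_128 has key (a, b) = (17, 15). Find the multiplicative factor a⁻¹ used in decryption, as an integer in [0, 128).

113

gcd(128, 17) by repeated division:
128 = 7*17 + 9
17 = 1*9 + 8
9 = 1*8 + 1
8 = 8*1 + 0
gcd = 1, so the inverse exists. Back-substitute:
1 = 9 − 8
1 = −17 + 2·9
1 = 2·128 − 15·17
So 17·(-15) ≡ 1 (mod 128), and -15 ≡ 113 (mod 128).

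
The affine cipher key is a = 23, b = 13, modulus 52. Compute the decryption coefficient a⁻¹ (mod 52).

43

Extended Euclidean algorithm:
52 = 2*23 + 6
23 = 3*6 + 5
6 = 1*5 + 1
5 = 5*1 + 0
gcd = 1, so the inverse exists. Back-substitute:
1 = 6 − 5
1 = −23 + 4·6
1 = 4·52 − 9·23
Hence 23⁻¹ ≡ -9 ≡ 43 (mod 52).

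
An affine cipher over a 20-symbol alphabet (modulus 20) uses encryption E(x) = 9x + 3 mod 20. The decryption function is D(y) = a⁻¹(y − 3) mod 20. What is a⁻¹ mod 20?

gcd(20, 9) by repeated division:
20 = 2*9 + 2
9 = 4*2 + 1
2 = 2*1 + 0
The gcd is 1. Working backward:
1 = 9 − 4·2
1 = −4·20 + 9·9
So 9·9 ≡ 1 (mod 20).

9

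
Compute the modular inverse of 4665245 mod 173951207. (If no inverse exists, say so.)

40298146

gcd(173951207, 4665245) by repeated division:
173951207 = 37×4665245 + 1337142
4665245 = 3×1337142 + 653819
1337142 = 2×653819 + 29504
653819 = 22×29504 + 4731
29504 = 6×4731 + 1118
4731 = 4×1118 + 259
1118 = 4×259 + 82
259 = 3×82 + 13
82 = 6×13 + 4
13 = 3×4 + 1
4 = 4×1 + 0
Since gcd(4665245, 173951207) = 1, back-substitute to write 1 as a combination:
1 = 13 − 3·4
1 = −3·82 + 19·13
1 = 19·259 − 60·82
1 = −60·1118 + 259·259
1 = 259·4731 − 1096·1118
1 = −1096·29504 + 6835·4731
1 = 6835·653819 − 151466·29504
1 = −151466·1337142 + 309767·653819
1 = 309767·4665245 − 1080767·1337142
1 = −1080767·173951207 + 40298146·4665245
So 4665245·40298146 ≡ 1 (mod 173951207).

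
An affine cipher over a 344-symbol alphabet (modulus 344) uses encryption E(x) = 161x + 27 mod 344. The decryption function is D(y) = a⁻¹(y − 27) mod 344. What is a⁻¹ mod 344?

Extended Euclidean algorithm:
344 = 2×161 + 22
161 = 7×22 + 7
22 = 3×7 + 1
7 = 7×1 + 0
gcd = 1, so the inverse exists. Back-substitute:
1 = 22 − 3·7
1 = −3·161 + 22·22
1 = 22·344 − 47·161
Thus 161·(-47) ≡ 1 (mod 344); reducing, -47 mod 344 = 297.

297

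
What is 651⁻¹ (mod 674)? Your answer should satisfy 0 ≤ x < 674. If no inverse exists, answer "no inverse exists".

293

Apply the Euclidean algorithm to 674 and 651:
674 = 1*651 + 23
651 = 28*23 + 7
23 = 3*7 + 2
7 = 3*2 + 1
2 = 2*1 + 0
Since gcd(651, 674) = 1, back-substitute to write 1 as a combination:
1 = 7 − 3·2
1 = −3·23 + 10·7
1 = 10·651 − 283·23
1 = −283·674 + 293·651
So 651·293 ≡ 1 (mod 674).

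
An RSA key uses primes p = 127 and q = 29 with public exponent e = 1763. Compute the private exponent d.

φ(n) = (p−1)(q−1) = 126·28 = 3528.
Need d with 1763·d ≡ 1 (mod 3528). Apply the extended Euclidean algorithm:
3528 = 2*1763 + 2
1763 = 881*2 + 1
2 = 2*1 + 0
Back-substitute:
1 = 1763 − 881·2
1 = −881·3528 + 1763·1763
So 1763·1763 ≡ 1 (mod 3528), hence d = 1763.

1763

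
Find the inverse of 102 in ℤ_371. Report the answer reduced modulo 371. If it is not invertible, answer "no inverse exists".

331

gcd(371, 102) by repeated division:
371 = 3*102 + 65
102 = 1*65 + 37
65 = 1*37 + 28
37 = 1*28 + 9
28 = 3*9 + 1
9 = 9*1 + 0
Since gcd(102, 371) = 1, back-substitute to write 1 as a combination:
1 = 28 − 3·9
1 = −3·37 + 4·28
1 = 4·65 − 7·37
1 = −7·102 + 11·65
1 = 11·371 − 40·102
Thus 102·(-40) ≡ 1 (mod 371); reducing, -40 mod 371 = 331.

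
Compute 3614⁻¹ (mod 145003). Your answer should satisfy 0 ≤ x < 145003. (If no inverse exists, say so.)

Extended Euclidean algorithm:
145003 = 40·3614 + 443
3614 = 8·443 + 70
443 = 6·70 + 23
70 = 3·23 + 1
23 = 23·1 + 0
Since gcd(3614, 145003) = 1, back-substitute to write 1 as a combination:
1 = 70 − 3·23
1 = −3·443 + 19·70
1 = 19·3614 − 155·443
1 = −155·145003 + 6219·3614
So 3614·6219 ≡ 1 (mod 145003).

6219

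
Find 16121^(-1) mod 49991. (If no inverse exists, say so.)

35528

Run Euclid on (49991, 16121):
49991 = 3×16121 + 1628
16121 = 9×1628 + 1469
1628 = 1×1469 + 159
1469 = 9×159 + 38
159 = 4×38 + 7
38 = 5×7 + 3
7 = 2×3 + 1
3 = 3×1 + 0
The gcd is 1. Working backward:
1 = 7 − 2·3
1 = −2·38 + 11·7
1 = 11·159 − 46·38
1 = −46·1469 + 425·159
1 = 425·1628 − 471·1469
1 = −471·16121 + 4664·1628
1 = 4664·49991 − 14463·16121
So 16121·(-14463) ≡ 1 (mod 49991), and -14463 ≡ 35528 (mod 49991).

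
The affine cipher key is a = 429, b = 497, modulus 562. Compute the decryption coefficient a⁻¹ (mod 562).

431

Apply the Euclidean algorithm to 562 and 429:
562 = 1×429 + 133
429 = 3×133 + 30
133 = 4×30 + 13
30 = 2×13 + 4
13 = 3×4 + 1
4 = 4×1 + 0
The gcd is 1. Working backward:
1 = 13 − 3·4
1 = −3·30 + 7·13
1 = 7·133 − 31·30
1 = −31·429 + 100·133
1 = 100·562 − 131·429
Hence 429⁻¹ ≡ -131 ≡ 431 (mod 562).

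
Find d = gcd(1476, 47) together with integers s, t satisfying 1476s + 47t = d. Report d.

Euclidean algorithm:
1476 = 31×47 + 19
47 = 2×19 + 9
19 = 2×9 + 1
9 = 9×1 + 0
gcd(1476, 47) = 1.
Back-substituting:
1 = 19 − 2·9
1 = −2·47 + 5·19
1 = 5·1476 − 157·47
So 1 = (5)·1476 + (-157)·47.

1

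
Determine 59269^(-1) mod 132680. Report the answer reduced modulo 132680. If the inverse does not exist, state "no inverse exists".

90189

Run Euclid on (132680, 59269):
132680 = 2×59269 + 14142
59269 = 4×14142 + 2701
14142 = 5×2701 + 637
2701 = 4×637 + 153
637 = 4×153 + 25
153 = 6×25 + 3
25 = 8×3 + 1
3 = 3×1 + 0
The gcd is 1. Working backward:
1 = 25 − 8·3
1 = −8·153 + 49·25
1 = 49·637 − 204·153
1 = −204·2701 + 865·637
1 = 865·14142 − 4529·2701
1 = −4529·59269 + 18981·14142
1 = 18981·132680 − 42491·59269
Hence 59269⁻¹ ≡ -42491 ≡ 90189 (mod 132680).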